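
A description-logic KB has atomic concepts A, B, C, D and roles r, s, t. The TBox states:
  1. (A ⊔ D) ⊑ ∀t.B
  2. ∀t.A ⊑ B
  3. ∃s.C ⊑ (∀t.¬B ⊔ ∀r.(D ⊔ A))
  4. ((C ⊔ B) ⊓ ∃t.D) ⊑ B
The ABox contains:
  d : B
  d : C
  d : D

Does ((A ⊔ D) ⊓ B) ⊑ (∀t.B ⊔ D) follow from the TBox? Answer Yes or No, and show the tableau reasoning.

1. ((A ⊔ D) ⊓ B) ⊑ (∀t.B ⊔ D)  ⇔  (((A ⊔ D) ⊓ B) ⊓ (∃t.¬B ⊓ ¬D)) unsat w.r.t. T
   all branches close; clash {D, ¬D} at x₀
2. Hence ((A ⊔ D) ⊓ B) ⊑ (∀t.B ⊔ D): entailed.

Yes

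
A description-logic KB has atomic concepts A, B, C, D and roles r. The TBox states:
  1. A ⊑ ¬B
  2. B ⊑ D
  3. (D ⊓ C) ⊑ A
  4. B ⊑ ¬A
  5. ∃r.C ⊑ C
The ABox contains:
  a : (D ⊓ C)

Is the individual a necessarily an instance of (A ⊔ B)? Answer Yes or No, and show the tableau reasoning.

Yes

1. a : (A ⊔ B)?  L(a) = {(D ⊓ C)} ∪ {(¬A ⊓ ¬B)}
   clash {A, ¬A} at a — a ∈ (A ⊔ B)
2. Hence a : (A ⊔ B): entailed.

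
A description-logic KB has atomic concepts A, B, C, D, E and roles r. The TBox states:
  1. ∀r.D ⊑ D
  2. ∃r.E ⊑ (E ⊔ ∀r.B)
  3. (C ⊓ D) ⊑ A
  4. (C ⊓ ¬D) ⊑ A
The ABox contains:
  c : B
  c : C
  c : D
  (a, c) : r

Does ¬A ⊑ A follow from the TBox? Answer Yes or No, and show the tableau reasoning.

No

1. ¬A ⊑ A  ⇔  (¬A ⊓ ¬A) unsat w.r.t. T
   open: L(x₀) ⊇ {¬A, ¬C, ∀r.¬E, ∃r.¬D} (+ ∃-successors)
2. Hence ¬A ⊑ A: not entailed.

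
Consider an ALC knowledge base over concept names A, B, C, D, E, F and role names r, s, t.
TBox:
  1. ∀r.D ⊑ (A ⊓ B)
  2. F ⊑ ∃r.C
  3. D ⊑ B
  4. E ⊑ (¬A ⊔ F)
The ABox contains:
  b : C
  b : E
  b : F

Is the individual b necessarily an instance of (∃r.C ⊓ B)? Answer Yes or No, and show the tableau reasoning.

1. b : (∃r.C ⊓ B)?  L(b) = {C, E, F} ∪ {(∀r.¬C ⊔ ¬B)}
   apply at b: F⊑∃r.C; E⊑(¬A ⊔ F)
   open: L(b) ⊇ {C, E, F, ¬B, ¬D, …} (+ ∃-successors) — b ∉ (∃r.C ⊓ B) possible
2. Hence b : (∃r.C ⊓ B): not entailed.

No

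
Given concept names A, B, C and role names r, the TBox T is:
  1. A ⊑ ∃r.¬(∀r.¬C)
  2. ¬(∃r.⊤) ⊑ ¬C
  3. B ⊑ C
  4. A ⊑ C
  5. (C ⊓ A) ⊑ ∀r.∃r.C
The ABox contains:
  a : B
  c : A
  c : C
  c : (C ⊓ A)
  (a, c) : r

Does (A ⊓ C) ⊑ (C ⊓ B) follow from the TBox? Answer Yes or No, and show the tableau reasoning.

1. (A ⊓ C) ⊑ (C ⊓ B)  ⇔  ((A ⊓ C) ⊓ (¬C ⊔ ¬B)) unsat w.r.t. T
   apply at x₀: A⊑∃r.¬(∀r.¬C)
   open: L(x₀) ⊇ {A, C, ¬B, ∀r.∃r.C, ∃r.∃r.C, …} (+ ∃-successors)
2. Hence (A ⊓ C) ⊑ (C ⊓ B): not entailed.

No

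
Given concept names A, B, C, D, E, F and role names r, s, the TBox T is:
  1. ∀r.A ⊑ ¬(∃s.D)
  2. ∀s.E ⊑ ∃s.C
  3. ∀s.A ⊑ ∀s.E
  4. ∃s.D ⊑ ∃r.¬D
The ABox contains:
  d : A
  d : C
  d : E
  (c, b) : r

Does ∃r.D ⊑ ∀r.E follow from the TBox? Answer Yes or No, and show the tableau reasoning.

No

1. ∃r.D ⊑ ∀r.E  ⇔  (∃r.D ⊓ ∃r.¬E) unsat w.r.t. T
   open: L(x₀) ⊇ {∀s.¬D, ∃r.D, ∃r.¬E, ∃s.¬A, ∃s.¬E} (+ ∃-successors)
2. Hence ∃r.D ⊑ ∀r.E: not entailed.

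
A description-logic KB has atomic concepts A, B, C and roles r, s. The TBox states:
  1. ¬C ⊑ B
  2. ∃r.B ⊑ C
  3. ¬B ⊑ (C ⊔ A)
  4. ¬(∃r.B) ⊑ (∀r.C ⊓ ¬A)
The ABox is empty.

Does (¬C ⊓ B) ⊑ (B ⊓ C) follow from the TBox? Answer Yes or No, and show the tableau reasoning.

1. (¬C ⊓ B) ⊑ (B ⊓ C)  ⇔  ((¬C ⊓ B) ⊓ (¬B ⊔ ¬C)) unsat w.r.t. T
   open: L(x₀) ⊇ {B, ¬A, ¬C, ∀r.C, ∀r.¬B}
2. Hence (¬C ⊓ B) ⊑ (B ⊓ C): not entailed.

No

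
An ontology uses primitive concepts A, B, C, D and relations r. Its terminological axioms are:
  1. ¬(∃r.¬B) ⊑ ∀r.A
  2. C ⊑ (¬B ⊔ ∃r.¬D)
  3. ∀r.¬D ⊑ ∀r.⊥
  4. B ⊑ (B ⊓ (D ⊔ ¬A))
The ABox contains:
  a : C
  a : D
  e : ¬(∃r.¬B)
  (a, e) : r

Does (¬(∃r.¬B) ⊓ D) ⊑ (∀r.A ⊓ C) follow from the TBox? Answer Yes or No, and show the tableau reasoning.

1. (¬(∃r.¬B) ⊓ D) ⊑ (∀r.A ⊓ C)  ⇔  ((∀r.B ⊓ D) ⊓ (∃r.¬A ⊔ ¬C)) unsat w.r.t. T
   apply at x₀: ¬(∃r.¬B)⊑∀r.A
   open: L(x₀) ⊇ {D, ¬B, ¬C, ∀r.A, ∀r.B, …} (+ ∃-successors)
2. Hence (¬(∃r.¬B) ⊓ D) ⊑ (∀r.A ⊓ C): not entailed.

No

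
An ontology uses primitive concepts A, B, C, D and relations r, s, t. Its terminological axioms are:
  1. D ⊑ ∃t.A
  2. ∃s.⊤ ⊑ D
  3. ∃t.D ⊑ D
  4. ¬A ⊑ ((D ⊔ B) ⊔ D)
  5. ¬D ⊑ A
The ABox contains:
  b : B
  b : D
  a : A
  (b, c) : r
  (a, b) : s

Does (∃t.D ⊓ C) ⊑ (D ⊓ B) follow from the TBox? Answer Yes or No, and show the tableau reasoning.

No

1. (∃t.D ⊓ C) ⊑ (D ⊓ B)  ⇔  ((∃t.D ⊓ C) ⊓ (¬D ⊔ ¬B)) unsat w.r.t. T
   apply at x₀: ∃t.D⊑D
   open: L(x₀) ⊇ {A, C, D, ¬B, ∃t.A, …} (+ ∃-successors)
2. Hence (∃t.D ⊓ C) ⊑ (D ⊓ B): not entailed.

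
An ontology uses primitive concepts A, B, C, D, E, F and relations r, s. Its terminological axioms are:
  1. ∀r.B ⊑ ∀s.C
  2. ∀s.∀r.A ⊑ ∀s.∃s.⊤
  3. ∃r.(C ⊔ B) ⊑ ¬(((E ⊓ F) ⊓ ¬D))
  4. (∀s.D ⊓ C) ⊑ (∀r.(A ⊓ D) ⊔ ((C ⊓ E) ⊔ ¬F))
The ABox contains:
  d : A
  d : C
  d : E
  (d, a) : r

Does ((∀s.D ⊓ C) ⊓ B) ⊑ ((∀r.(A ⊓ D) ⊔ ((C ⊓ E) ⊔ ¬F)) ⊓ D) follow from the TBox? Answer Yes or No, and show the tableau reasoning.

1. ((∀s.D ⊓ C) ⊓ B) ⊑ ((∀r.(A ⊓ D) ⊔ ((C ⊓ E) ⊔ ¬F)) ⊓ D)  ⇔  (((∀s.D ⊓ C) ⊓ B) ⊓ ((∃r.(¬A ⊔ ¬D) ⊓ ((¬C ⊔ ¬E) ⊓ F)) ⊔ ¬D)) unsat w.r.t. T
   apply at x₀: (∀s.D ⊓ C)⊑(∀r.(A ⊓ D) ⊔ ((C ⊓ E) ⊔ ¬F))
   open: L(x₀) ⊇ {B, C, ¬D, ∀r.(A ⊓ D), ∀r.(¬C ⊓ ¬B), …} (+ ∃-successors)
2. Hence ((∀s.D ⊓ C) ⊓ B) ⊑ ((∀r.(A ⊓ D) ⊔ ((C ⊓ E) ⊔ ¬F)) ⊓ D): not entailed.

No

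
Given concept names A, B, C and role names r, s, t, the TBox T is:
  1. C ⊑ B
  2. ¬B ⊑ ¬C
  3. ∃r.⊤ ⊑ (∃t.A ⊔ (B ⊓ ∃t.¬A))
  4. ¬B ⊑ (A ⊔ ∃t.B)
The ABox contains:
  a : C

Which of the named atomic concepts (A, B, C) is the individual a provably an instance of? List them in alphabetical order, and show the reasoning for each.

1. a : A?  L(a) = {C} ∪ {¬A}
   apply at a: C⊑B
   open: L(a) ⊇ {B, C, ¬A, ∀r.⊥} — a ∉ A possible
2. a : B?  L(a) = {C} ∪ {¬B}
   clash {C, ¬C} at a — a ∈ B
3. a : C?  L(a) = {C} ∪ {¬C}
   clash {C, ¬C} at a — a ∈ C
4. Entailed for a: {B, C}

{B, C}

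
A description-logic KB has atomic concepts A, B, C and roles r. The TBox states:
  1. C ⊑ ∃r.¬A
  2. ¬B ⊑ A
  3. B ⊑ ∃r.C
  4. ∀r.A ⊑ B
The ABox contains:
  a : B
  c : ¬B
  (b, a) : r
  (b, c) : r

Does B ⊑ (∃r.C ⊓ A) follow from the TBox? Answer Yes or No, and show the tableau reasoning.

No

1. B ⊑ (∃r.C ⊓ A)  ⇔  (B ⊓ (∀r.¬C ⊔ ¬A)) unsat w.r.t. T
   apply at x₀: B⊑∃r.C
   open: L(x₀) ⊇ {B, ¬A, ¬C, ∃r.C} (+ ∃-successors)
2. Hence B ⊑ (∃r.C ⊓ A): not entailed.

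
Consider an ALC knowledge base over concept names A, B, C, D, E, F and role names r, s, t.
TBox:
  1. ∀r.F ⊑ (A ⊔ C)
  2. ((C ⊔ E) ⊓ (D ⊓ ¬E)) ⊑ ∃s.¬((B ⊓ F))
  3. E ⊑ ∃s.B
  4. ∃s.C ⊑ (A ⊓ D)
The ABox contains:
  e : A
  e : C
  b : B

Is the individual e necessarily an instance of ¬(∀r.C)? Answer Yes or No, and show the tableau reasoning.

No

1. e : ¬(∀r.C)?  L(e) = {A, C} ∪ {∀r.C}
   open: L(e) ⊇ {A, C, ¬D, ¬E, ∀r.C, …} (+ ∃-successors) — e ∉ ¬(∀r.C) possible
2. Hence e : ¬(∀r.C): not entailed.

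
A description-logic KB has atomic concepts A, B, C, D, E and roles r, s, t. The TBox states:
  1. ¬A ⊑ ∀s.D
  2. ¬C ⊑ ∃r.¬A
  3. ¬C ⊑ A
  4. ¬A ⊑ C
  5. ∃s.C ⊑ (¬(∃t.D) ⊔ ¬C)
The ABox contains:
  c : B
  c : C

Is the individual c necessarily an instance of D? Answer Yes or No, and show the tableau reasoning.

No

1. c : D?  L(c) = {B, C} ∪ {¬D}
   open: L(c) ⊇ {A, B, C, ¬D, ∀s.¬C} — c ∉ D possible
2. Hence c : D: not entailed.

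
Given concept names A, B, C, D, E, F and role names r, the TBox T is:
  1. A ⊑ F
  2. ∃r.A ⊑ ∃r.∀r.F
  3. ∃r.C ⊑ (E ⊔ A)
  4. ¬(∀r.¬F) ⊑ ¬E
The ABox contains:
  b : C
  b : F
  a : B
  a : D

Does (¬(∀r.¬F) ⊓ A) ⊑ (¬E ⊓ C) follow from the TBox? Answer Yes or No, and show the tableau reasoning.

No

1. (¬(∀r.¬F) ⊓ A) ⊑ (¬E ⊓ C)  ⇔  ((∃r.F ⊓ A) ⊓ (E ⊔ ¬C)) unsat w.r.t. T
   apply at x₀: A⊑F; ¬(∀r.¬F)⊑¬E
   open: L(x₀) ⊇ {A, F, ¬C, ¬E, ∀r.¬A, …} (+ ∃-successors)
2. Hence (¬(∀r.¬F) ⊓ A) ⊑ (¬E ⊓ C): not entailed.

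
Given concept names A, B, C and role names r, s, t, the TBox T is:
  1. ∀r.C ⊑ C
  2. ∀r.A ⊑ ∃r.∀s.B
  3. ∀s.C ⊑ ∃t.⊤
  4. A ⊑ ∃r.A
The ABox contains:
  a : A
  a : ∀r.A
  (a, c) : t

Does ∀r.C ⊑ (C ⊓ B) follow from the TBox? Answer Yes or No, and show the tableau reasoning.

1. ∀r.C ⊑ (C ⊓ B)  ⇔  (∀r.C ⊓ (¬C ⊔ ¬B)) unsat w.r.t. T
   apply at x₀: ∀r.C⊑C
   open: L(x₀) ⊇ {C, ¬A, ¬B, ∀r.C, ∃r.¬A, …} (+ ∃-successors)
2. Hence ∀r.C ⊑ (C ⊓ B): not entailed.

No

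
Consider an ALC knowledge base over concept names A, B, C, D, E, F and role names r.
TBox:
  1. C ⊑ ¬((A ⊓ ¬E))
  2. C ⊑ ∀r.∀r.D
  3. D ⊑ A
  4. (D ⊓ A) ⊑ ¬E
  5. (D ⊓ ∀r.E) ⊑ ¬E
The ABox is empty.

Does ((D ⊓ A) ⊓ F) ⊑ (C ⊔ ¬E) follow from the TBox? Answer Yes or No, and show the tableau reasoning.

1. ((D ⊓ A) ⊓ F) ⊑ (C ⊔ ¬E)  ⇔  (((D ⊓ A) ⊓ F) ⊓ (¬C ⊓ E)) unsat w.r.t. T
   all branches close; clash {E, ¬E} at x₀
2. Hence ((D ⊓ A) ⊓ F) ⊑ (C ⊔ ¬E): entailed.

Yes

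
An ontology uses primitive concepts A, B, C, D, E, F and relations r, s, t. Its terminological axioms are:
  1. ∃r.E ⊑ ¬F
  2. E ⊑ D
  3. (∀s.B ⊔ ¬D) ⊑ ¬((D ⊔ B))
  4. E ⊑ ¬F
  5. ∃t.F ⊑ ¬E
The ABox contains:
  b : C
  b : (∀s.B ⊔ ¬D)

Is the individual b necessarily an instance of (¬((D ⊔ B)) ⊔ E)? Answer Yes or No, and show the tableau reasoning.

Yes

1. b : (¬((D ⊔ B)) ⊔ E)?  L(b) = {C, (∀s.B ⊔ ¬D)} ∪ {((D ⊔ B) ⊓ ¬E)}
   clash {B, ¬B} at b — b ∈ (¬((D ⊔ B)) ⊔ E)
2. Hence b : (¬((D ⊔ B)) ⊔ E): entailed.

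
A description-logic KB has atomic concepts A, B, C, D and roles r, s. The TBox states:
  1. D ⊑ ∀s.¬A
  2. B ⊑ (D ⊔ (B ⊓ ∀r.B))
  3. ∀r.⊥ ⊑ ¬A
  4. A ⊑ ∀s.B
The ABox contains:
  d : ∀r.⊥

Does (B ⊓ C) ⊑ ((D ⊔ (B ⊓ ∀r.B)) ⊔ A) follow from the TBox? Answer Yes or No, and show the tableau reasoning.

Yes

1. (B ⊓ C) ⊑ ((D ⊔ (B ⊓ ∀r.B)) ⊔ A)  ⇔  ((B ⊓ C) ⊓ ((¬D ⊓ (¬B ⊔ ∃r.¬B)) ⊓ ¬A)) unsat w.r.t. T
   all branches close; clash {B, ¬B} at an ∃-successor
2. Hence (B ⊓ C) ⊑ ((D ⊔ (B ⊓ ∀r.B)) ⊔ A): entailed.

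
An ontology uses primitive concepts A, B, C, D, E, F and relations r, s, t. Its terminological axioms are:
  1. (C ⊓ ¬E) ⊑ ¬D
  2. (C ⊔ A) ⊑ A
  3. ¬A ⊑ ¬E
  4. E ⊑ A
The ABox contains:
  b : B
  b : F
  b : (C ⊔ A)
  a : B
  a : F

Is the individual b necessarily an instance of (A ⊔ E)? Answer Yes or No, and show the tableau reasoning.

1. b : (A ⊔ E)?  L(b) = {B, F, (C ⊔ A)} ∪ {(¬A ⊓ ¬E)}
   clash {A, ¬A} at b — b ∈ (A ⊔ E)
2. Hence b : (A ⊔ E): entailed.

Yes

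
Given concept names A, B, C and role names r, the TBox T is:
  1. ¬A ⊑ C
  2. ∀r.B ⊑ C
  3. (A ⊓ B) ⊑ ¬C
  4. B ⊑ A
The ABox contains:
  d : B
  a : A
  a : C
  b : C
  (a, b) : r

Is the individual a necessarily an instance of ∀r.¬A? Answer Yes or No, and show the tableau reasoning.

No

1. a : ∀r.¬A?  L(a) = {A, C} ∪ {∃r.A}
   open: L(a) ⊇ {A, C, ¬B, ∃r.A} (+ ∃-successors) — a ∉ ∀r.¬A possible
2. Hence a : ∀r.¬A: not entailed.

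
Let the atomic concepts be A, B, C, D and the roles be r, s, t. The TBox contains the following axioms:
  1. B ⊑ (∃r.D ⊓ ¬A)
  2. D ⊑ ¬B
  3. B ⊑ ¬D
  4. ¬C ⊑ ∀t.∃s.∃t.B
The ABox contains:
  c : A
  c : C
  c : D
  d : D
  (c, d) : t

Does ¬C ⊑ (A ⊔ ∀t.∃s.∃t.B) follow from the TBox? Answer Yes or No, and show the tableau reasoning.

Yes

1. ¬C ⊑ (A ⊔ ∀t.∃s.∃t.B)  ⇔  (¬C ⊓ (¬A ⊓ ∃t.∀s.∀t.¬B)) unsat w.r.t. T
   all branches close; clash {B, ¬B} at an ∃-successor
2. Hence ¬C ⊑ (A ⊔ ∀t.∃s.∃t.B): entailed.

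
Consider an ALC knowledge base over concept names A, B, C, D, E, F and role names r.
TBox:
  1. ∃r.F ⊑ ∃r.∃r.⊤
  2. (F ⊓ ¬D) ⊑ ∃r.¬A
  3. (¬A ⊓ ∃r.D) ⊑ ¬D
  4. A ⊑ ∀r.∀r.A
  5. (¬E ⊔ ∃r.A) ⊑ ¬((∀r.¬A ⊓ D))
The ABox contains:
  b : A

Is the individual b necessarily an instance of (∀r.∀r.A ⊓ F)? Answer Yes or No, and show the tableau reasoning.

1. b : (∀r.∀r.A ⊓ F)?  L(b) = {A} ∪ {(∃r.∃r.¬A ⊔ ¬F)}
   apply at b: A⊑∀r.∀r.A
   open: L(b) ⊇ {A, E, ¬F, ∀r.¬A, ∀r.¬F, …} — b ∉ (∀r.∀r.A ⊓ F) possible
2. Hence b : (∀r.∀r.A ⊓ F): not entailed.

No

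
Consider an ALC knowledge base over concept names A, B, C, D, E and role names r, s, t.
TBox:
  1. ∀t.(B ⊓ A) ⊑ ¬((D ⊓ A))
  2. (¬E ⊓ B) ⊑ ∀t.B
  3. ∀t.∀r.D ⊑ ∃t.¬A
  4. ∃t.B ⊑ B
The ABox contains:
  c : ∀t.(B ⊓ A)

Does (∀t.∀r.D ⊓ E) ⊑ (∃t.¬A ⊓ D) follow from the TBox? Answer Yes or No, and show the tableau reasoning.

1. (∀t.∀r.D ⊓ E) ⊑ (∃t.¬A ⊓ D)  ⇔  ((∀t.∀r.D ⊓ E) ⊓ (∀t.A ⊔ ¬D)) unsat w.r.t. T
   apply at x₀: ∀t.∀r.D⊑∃t.¬A
   open: L(x₀) ⊇ {E, ¬D, ∀t.¬B, ∀t.∀r.D, ∃t.(¬B ⊔ ¬A), …} (+ ∃-successors)
2. Hence (∀t.∀r.D ⊓ E) ⊑ (∃t.¬A ⊓ D): not entailed.

No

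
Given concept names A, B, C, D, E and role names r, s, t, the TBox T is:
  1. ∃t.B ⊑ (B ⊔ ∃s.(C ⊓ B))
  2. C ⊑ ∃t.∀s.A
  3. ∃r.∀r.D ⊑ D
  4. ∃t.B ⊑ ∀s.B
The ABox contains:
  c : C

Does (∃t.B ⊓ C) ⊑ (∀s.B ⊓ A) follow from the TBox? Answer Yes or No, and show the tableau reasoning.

No

1. (∃t.B ⊓ C) ⊑ (∀s.B ⊓ A)  ⇔  ((∃t.B ⊓ C) ⊓ (∃s.¬B ⊔ ¬A)) unsat w.r.t. T
   apply at x₀: ∃t.B⊑(B ⊔ ∃s.(C ⊓ B)); C⊑∃t.∀s.A; ∃t.B⊑∀s.B
   open: L(x₀) ⊇ {B, C, ¬A, ∀r.∃r.¬D, ∀s.B, …} (+ ∃-successors)
2. Hence (∃t.B ⊓ C) ⊑ (∀s.B ⊓ A): not entailed.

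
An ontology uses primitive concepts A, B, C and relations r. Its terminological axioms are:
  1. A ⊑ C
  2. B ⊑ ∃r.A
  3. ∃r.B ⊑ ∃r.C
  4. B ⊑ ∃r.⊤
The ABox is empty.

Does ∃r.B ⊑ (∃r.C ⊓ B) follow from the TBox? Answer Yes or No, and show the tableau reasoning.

1. ∃r.B ⊑ (∃r.C ⊓ B)  ⇔  (∃r.B ⊓ (∀r.¬C ⊔ ¬B)) unsat w.r.t. T
   apply at x₀: ∃r.B⊑∃r.C
   open: L(x₀) ⊇ {¬A, ¬B, ∃r.B, ∃r.C} (+ ∃-successors)
2. Hence ∃r.B ⊑ (∃r.C ⊓ B): not entailed.

No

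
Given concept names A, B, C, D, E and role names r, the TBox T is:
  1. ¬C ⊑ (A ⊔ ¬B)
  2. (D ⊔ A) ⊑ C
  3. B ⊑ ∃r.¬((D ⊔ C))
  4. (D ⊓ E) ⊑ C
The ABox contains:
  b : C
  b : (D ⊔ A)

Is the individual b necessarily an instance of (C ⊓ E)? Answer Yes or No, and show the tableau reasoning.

1. b : (C ⊓ E)?  L(b) = {C, (D ⊔ A)} ∪ {(¬C ⊔ ¬E)}
   open: L(b) ⊇ {C, D, ¬B, ¬E} — b ∉ (C ⊓ E) possible
2. Hence b : (C ⊓ E): not entailed.

No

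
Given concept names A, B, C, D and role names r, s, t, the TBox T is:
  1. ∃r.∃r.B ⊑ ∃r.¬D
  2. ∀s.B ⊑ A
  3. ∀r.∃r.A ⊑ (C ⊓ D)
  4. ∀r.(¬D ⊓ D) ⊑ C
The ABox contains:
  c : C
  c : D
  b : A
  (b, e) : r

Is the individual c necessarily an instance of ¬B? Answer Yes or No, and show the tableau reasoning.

1. c : ¬B?  L(c) = {C, D} ∪ {B}
   open: L(c) ⊇ {B, C, D, ∀r.∀r.¬B, ∃r.∀r.¬A, …} (+ ∃-successors) — c ∉ ¬B possible
2. Hence c : ¬B: not entailed.

No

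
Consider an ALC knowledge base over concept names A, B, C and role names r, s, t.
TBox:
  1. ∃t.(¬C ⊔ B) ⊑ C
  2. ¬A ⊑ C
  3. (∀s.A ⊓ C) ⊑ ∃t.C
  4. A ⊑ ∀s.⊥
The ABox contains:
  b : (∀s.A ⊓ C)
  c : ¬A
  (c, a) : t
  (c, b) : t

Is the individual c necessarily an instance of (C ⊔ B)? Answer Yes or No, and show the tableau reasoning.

1. c : (C ⊔ B)?  L(c) = {¬A} ∪ {(¬C ⊓ ¬B)}
   clash {C, ¬C} at c — c ∈ (C ⊔ B)
2. Hence c : (C ⊔ B): entailed.

Yes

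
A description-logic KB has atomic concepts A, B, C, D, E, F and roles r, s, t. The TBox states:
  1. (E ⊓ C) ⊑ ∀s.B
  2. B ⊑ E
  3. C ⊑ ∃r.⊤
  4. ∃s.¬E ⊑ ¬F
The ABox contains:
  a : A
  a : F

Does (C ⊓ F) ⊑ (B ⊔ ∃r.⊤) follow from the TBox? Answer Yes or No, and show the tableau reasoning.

1. (C ⊓ F) ⊑ (B ⊔ ∃r.⊤)  ⇔  ((C ⊓ F) ⊓ (¬B ⊓ ∀r.⊥)) unsat w.r.t. T
   all branches close; clash {F, ¬F} at x₀
2. Hence (C ⊓ F) ⊑ (B ⊔ ∃r.⊤): entailed.

Yes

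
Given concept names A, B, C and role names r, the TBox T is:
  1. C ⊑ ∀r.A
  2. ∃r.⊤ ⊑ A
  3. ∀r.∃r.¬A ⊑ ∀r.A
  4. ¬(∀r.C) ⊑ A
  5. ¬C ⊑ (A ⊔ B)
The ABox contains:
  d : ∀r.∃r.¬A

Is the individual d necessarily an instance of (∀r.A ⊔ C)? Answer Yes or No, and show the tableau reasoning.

1. d : (∀r.A ⊔ C)?  L(d) = {∀r.∃r.¬A} ∪ {(∃r.¬A ⊓ ¬C)}
   clash {A, ¬A} at an ∃-successor — d ∈ (∀r.A ⊔ C)
2. Hence d : (∀r.A ⊔ C): entailed.

Yes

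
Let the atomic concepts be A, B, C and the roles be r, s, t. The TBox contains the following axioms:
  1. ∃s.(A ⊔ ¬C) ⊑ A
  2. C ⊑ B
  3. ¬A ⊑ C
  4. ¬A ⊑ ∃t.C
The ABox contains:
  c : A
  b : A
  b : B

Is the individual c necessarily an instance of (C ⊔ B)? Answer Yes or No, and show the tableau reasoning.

1. c : (C ⊔ B)?  L(c) = {A} ∪ {(¬C ⊓ ¬B)}
   open: L(c) ⊇ {A, ¬B, ¬C} — c ∉ (C ⊔ B) possible
2. Hence c : (C ⊔ B): not entailed.

No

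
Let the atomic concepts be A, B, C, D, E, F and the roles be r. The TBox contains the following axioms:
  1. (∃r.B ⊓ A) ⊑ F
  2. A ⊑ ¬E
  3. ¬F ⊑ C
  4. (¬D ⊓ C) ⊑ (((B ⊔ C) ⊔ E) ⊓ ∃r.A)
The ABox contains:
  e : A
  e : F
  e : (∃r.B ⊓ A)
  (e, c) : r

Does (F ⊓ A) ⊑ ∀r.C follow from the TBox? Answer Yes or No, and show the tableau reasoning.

1. (F ⊓ A) ⊑ ∀r.C  ⇔  ((F ⊓ A) ⊓ ∃r.¬C) unsat w.r.t. T
   apply at x₀: A⊑¬E
   open: L(x₀) ⊇ {A, D, F, ¬E, ∃r.¬C} (+ ∃-successors)
2. Hence (F ⊓ A) ⊑ ∀r.C: not entailed.

No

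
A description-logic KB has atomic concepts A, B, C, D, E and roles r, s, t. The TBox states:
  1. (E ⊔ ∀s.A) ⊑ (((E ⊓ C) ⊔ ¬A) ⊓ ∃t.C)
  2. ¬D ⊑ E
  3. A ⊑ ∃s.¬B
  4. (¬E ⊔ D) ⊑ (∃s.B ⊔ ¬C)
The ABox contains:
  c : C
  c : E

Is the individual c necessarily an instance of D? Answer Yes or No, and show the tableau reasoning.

1. c : D?  L(c) = {C, E} ∪ {¬D}
   open: L(c) ⊇ {C, E, ¬A, ¬D, ∃t.C} (+ ∃-successors) — c ∉ D possible
2. Hence c : D: not entailed.

No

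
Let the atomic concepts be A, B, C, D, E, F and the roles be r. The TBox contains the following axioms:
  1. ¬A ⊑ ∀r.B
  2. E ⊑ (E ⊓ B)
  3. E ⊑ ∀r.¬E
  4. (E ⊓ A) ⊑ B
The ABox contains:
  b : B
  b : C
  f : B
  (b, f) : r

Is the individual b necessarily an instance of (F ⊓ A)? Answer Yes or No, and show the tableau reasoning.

1. b : (F ⊓ A)?  L(b) = {B, C} ∪ {(¬F ⊔ ¬A)}
   open: L(b) ⊇ {A, B, C, ¬E, ¬F} — b ∉ (F ⊓ A) possible
2. Hence b : (F ⊓ A): not entailed.

No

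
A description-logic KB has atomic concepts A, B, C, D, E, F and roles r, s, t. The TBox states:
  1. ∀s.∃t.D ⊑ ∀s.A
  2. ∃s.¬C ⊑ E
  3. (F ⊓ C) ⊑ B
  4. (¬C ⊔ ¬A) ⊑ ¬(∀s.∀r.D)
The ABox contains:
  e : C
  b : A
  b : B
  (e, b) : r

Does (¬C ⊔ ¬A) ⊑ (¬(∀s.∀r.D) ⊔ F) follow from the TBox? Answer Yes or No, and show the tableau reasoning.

Yes

1. (¬C ⊔ ¬A) ⊑ (¬(∀s.∀r.D) ⊔ F)  ⇔  ((¬C ⊔ ¬A) ⊓ (∀s.∀r.D ⊓ ¬F)) unsat w.r.t. T
   all branches close; clash {D, ¬D} at an ∃-successor
2. Hence (¬C ⊔ ¬A) ⊑ (¬(∀s.∀r.D) ⊔ F): entailed.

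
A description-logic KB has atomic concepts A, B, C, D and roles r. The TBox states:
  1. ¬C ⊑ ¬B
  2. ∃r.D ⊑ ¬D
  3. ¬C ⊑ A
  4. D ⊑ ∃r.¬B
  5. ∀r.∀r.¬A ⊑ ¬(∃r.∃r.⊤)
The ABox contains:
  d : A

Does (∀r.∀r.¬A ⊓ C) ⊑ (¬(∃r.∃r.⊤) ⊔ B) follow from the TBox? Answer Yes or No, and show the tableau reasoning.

1. (∀r.∀r.¬A ⊓ C) ⊑ (¬(∃r.∃r.⊤) ⊔ B)  ⇔  ((∀r.∀r.¬A ⊓ C) ⊓ (∃r.∃r.⊤ ⊓ ¬B)) unsat w.r.t. T
   all branches close; clash ⊥ at an ∃-successor
2. Hence (∀r.∀r.¬A ⊓ C) ⊑ (¬(∃r.∃r.⊤) ⊔ B): entailed.

Yes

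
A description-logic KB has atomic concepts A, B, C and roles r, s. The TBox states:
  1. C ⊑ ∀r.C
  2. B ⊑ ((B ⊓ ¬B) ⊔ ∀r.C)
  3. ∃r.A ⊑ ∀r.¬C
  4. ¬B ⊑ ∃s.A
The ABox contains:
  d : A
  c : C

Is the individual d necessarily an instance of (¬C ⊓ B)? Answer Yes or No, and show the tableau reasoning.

1. d : (¬C ⊓ B)?  L(d) = {A} ∪ {(C ⊔ ¬B)}
   open: L(d) ⊇ {A, B, C, ∀r.C, ∀r.¬A} — d ∉ (¬C ⊓ B) possible
2. Hence d : (¬C ⊓ B): not entailed.

No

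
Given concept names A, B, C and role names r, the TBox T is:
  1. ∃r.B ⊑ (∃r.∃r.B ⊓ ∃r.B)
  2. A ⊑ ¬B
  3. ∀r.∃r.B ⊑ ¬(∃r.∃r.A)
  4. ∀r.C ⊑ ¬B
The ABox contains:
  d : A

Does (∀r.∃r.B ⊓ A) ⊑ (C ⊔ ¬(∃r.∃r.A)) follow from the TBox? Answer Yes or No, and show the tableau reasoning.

Yes

1. (∀r.∃r.B ⊓ A) ⊑ (C ⊔ ¬(∃r.∃r.A))  ⇔  ((∀r.∃r.B ⊓ A) ⊓ (¬C ⊓ ∃r.∃r.A)) unsat w.r.t. T
   all branches close; clash {A, ¬A} at an ∃-successor
2. Hence (∀r.∃r.B ⊓ A) ⊑ (C ⊔ ¬(∃r.∃r.A)): entailed.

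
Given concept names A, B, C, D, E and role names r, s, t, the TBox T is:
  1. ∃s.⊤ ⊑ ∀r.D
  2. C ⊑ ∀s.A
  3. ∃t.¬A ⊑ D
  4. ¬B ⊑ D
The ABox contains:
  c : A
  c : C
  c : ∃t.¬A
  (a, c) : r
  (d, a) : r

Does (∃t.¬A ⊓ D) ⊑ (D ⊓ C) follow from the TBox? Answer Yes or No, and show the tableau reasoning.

No

1. (∃t.¬A ⊓ D) ⊑ (D ⊓ C)  ⇔  ((∃t.¬A ⊓ D) ⊓ (¬D ⊔ ¬C)) unsat w.r.t. T
   open: L(x₀) ⊇ {D, ¬C, ∀s.⊥, ∃t.¬A} (+ ∃-successors)
2. Hence (∃t.¬A ⊓ D) ⊑ (D ⊓ C): not entailed.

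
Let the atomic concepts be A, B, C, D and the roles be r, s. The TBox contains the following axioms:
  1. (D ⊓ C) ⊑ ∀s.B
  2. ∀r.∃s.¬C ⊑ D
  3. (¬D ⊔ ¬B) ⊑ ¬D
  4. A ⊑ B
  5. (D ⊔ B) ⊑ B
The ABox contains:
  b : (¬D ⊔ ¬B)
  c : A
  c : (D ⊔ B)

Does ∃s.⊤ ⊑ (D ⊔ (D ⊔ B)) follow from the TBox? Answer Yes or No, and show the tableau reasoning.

1. ∃s.⊤ ⊑ (D ⊔ (D ⊔ B))  ⇔  (∃s.⊤ ⊓ (¬D ⊓ (¬D ⊓ ¬B))) unsat w.r.t. T
   open: L(x₀) ⊇ {¬A, ¬B, ¬D, ∃r.∀s.C, ∃s.⊤} (+ ∃-successors)
2. Hence ∃s.⊤ ⊑ (D ⊔ (D ⊔ B)): not entailed.

No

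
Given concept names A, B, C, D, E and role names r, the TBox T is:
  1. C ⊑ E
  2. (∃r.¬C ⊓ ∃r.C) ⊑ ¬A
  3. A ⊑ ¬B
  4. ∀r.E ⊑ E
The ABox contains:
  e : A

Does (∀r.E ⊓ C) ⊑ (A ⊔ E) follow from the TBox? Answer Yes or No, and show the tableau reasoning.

Yes

1. (∀r.E ⊓ C) ⊑ (A ⊔ E)  ⇔  ((∀r.E ⊓ C) ⊓ (¬A ⊓ ¬E)) unsat w.r.t. T
   all branches close; clash {E, ¬E} at x₀
2. Hence (∀r.E ⊓ C) ⊑ (A ⊔ E): entailed.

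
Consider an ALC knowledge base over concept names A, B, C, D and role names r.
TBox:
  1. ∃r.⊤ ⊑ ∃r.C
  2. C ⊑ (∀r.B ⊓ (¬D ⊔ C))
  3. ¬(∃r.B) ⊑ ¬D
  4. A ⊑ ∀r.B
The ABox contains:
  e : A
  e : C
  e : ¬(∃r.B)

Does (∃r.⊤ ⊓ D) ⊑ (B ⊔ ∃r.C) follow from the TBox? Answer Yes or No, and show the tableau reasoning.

Yes

1. (∃r.⊤ ⊓ D) ⊑ (B ⊔ ∃r.C)  ⇔  ((∃r.⊤ ⊓ D) ⊓ (¬B ⊓ ∀r.¬C)) unsat w.r.t. T
   all branches close; clash {D, ¬D} at x₀
2. Hence (∃r.⊤ ⊓ D) ⊑ (B ⊔ ∃r.C): entailed.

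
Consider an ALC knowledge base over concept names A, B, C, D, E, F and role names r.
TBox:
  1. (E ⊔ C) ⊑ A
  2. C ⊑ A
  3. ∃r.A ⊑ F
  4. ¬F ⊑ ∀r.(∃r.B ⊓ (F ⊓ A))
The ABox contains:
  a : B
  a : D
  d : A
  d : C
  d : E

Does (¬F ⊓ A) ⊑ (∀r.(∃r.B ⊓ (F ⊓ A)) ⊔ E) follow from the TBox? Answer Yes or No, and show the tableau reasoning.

Yes

1. (¬F ⊓ A) ⊑ (∀r.(∃r.B ⊓ (F ⊓ A)) ⊔ E)  ⇔  ((¬F ⊓ A) ⊓ (∃r.(∀r.¬B ⊔ (¬F ⊔ ¬A)) ⊓ ¬E)) unsat w.r.t. T
   all branches close; clash {F, ¬F} at x₀
2. Hence (¬F ⊓ A) ⊑ (∀r.(∃r.B ⊓ (F ⊓ A)) ⊔ E): entailed.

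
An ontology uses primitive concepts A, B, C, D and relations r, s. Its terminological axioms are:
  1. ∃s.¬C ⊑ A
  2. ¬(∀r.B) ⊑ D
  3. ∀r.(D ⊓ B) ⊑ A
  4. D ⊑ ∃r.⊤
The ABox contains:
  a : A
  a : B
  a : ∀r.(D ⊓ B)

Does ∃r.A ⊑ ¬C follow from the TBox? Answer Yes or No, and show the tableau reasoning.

No

1. ∃r.A ⊑ ¬C  ⇔  (∃r.A ⊓ C) unsat w.r.t. T
   open: L(x₀) ⊇ {C, ¬D, ∀r.B, ∀s.C, ∃r.(¬D ⊔ ¬B), …} (+ ∃-successors)
2. Hence ∃r.A ⊑ ¬C: not entailed.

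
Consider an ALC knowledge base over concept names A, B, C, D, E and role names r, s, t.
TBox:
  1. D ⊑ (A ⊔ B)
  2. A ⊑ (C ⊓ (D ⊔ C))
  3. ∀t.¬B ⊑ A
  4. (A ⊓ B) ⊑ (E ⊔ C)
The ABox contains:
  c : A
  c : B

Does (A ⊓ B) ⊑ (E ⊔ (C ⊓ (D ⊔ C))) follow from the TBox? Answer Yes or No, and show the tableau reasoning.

1. (A ⊓ B) ⊑ (E ⊔ (C ⊓ (D ⊔ C)))  ⇔  ((A ⊓ B) ⊓ (¬E ⊓ (¬C ⊔ (¬D ⊓ ¬C)))) unsat w.r.t. T
   all branches close; clash {C, ¬C} at x₀
2. Hence (A ⊓ B) ⊑ (E ⊔ (C ⊓ (D ⊔ C))): entailed.

Yes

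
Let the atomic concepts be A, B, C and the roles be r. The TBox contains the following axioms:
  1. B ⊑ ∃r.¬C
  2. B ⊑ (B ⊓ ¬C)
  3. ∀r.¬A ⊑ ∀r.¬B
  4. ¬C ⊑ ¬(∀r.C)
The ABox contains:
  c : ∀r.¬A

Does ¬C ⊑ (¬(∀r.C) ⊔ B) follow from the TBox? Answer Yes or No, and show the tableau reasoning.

Yes

1. ¬C ⊑ (¬(∀r.C) ⊔ B)  ⇔  (¬C ⊓ (∀r.C ⊓ ¬B)) unsat w.r.t. T
   all branches close; clash {C, ¬C} at an ∃-successor
2. Hence ¬C ⊑ (¬(∀r.C) ⊔ B): entailed.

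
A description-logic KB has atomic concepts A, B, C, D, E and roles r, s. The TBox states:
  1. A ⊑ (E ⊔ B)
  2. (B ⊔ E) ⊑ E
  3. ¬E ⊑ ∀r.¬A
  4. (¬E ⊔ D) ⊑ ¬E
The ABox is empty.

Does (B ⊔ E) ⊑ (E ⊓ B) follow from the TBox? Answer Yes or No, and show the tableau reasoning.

1. (B ⊔ E) ⊑ (E ⊓ B)  ⇔  ((B ⊔ E) ⊓ (¬E ⊔ ¬B)) unsat w.r.t. T
   apply at x₀: (B ⊔ E)⊑E
   open: L(x₀) ⊇ {E, ¬A, ¬B, ¬D}
2. Hence (B ⊔ E) ⊑ (E ⊓ B): not entailed.

No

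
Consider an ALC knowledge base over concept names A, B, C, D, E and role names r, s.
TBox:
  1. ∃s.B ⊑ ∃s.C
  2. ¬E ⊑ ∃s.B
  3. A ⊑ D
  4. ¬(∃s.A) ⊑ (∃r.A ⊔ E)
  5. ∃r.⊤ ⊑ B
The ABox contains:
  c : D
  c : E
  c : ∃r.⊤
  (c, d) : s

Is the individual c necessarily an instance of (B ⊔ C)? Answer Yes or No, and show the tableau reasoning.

1. c : (B ⊔ C)?  L(c) = {D, E, ∃r.⊤} ∪ {(¬B ⊓ ¬C)}
   clash {B, ¬B} at c — c ∈ (B ⊔ C)
2. Hence c : (B ⊔ C): entailed.

Yes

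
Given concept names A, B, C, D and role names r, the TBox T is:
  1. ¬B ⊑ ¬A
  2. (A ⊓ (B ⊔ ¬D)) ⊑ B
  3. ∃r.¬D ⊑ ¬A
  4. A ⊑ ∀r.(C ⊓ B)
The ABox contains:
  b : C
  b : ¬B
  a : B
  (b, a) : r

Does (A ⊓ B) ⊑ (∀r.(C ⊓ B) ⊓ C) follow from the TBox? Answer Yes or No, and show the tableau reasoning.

1. (A ⊓ B) ⊑ (∀r.(C ⊓ B) ⊓ C)  ⇔  ((A ⊓ B) ⊓ (∃r.(¬C ⊔ ¬B) ⊔ ¬C)) unsat w.r.t. T
   apply at x₀: A⊑∀r.(C ⊓ B)
   open: L(x₀) ⊇ {A, B, ¬C, ∀r.(C ⊓ B), ∀r.D}
2. Hence (A ⊓ B) ⊑ (∀r.(C ⊓ B) ⊓ C): not entailed.

No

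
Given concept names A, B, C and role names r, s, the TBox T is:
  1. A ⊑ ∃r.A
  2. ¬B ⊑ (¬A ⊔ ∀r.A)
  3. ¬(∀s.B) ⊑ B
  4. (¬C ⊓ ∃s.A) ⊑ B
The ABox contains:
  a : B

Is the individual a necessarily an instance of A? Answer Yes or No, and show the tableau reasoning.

1. a : A?  L(a) = {B} ∪ {¬A}
   open: L(a) ⊇ {B, ¬A} — a ∉ A possible
2. Hence a : A: not entailed.

No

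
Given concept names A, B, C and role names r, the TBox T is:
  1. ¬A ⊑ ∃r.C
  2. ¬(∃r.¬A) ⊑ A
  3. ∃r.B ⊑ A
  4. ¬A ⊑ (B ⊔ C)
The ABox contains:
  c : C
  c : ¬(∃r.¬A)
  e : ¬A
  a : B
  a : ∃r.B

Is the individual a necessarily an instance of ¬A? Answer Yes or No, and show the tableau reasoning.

1. a : ¬A?  L(a) = {B, ∃r.B} ∪ {A}
   open: L(a) ⊇ {A, B, ∃r.B} (+ ∃-successors) — a ∉ ¬A possible
2. Hence a : ¬A: not entailed.

No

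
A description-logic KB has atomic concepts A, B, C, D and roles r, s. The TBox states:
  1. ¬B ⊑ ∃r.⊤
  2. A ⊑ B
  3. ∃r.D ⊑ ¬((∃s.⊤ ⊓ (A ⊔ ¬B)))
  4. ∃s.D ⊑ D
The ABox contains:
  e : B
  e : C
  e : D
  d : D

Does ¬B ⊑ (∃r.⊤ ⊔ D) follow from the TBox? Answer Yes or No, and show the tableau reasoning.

Yes

1. ¬B ⊑ (∃r.⊤ ⊔ D)  ⇔  (¬B ⊓ (∀r.⊥ ⊓ ¬D)) unsat w.r.t. T
   all branches close; clash {B, ¬B} at x₀
2. Hence ¬B ⊑ (∃r.⊤ ⊔ D): entailed.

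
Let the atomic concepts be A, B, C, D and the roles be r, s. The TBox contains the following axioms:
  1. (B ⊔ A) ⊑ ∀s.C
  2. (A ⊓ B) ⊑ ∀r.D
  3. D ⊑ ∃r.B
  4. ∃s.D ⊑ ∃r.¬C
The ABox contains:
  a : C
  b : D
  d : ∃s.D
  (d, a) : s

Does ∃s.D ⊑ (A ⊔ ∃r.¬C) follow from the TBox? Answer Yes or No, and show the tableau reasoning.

1. ∃s.D ⊑ (A ⊔ ∃r.¬C)  ⇔  (∃s.D ⊓ (¬A ⊓ ∀r.C)) unsat w.r.t. T
   all branches close; clash {C, ¬C} at an ∃-successor
2. Hence ∃s.D ⊑ (A ⊔ ∃r.¬C): entailed.

Yes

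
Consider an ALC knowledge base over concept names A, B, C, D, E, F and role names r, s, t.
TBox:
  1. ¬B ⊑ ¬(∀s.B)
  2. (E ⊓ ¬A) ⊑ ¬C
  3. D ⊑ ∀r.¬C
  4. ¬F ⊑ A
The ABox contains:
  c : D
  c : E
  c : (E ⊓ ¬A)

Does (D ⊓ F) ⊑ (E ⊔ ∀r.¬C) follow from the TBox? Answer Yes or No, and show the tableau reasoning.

Yes

1. (D ⊓ F) ⊑ (E ⊔ ∀r.¬C)  ⇔  ((D ⊓ F) ⊓ (¬E ⊓ ∃r.C)) unsat w.r.t. T
   all branches close; clash {C, ¬C} at an ∃-successor
2. Hence (D ⊓ F) ⊑ (E ⊔ ∀r.¬C): entailed.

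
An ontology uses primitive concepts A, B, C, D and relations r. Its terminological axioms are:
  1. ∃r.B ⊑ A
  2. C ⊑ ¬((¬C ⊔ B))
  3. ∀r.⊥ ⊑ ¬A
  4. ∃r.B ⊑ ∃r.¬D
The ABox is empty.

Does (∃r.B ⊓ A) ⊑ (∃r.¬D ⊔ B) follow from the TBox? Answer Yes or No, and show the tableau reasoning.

1. (∃r.B ⊓ A) ⊑ (∃r.¬D ⊔ B)  ⇔  ((∃r.B ⊓ A) ⊓ (∀r.D ⊓ ¬B)) unsat w.r.t. T
   all branches close; clash {A, ¬A} at x₀
2. Hence (∃r.B ⊓ A) ⊑ (∃r.¬D ⊔ B): entailed.

Yes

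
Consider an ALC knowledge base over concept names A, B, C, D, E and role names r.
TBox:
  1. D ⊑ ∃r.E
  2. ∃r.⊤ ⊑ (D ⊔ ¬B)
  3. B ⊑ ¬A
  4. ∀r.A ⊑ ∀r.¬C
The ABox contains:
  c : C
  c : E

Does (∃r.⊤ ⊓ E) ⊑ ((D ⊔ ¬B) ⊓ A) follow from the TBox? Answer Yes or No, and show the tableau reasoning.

1. (∃r.⊤ ⊓ E) ⊑ ((D ⊔ ¬B) ⊓ A)  ⇔  ((∃r.⊤ ⊓ E) ⊓ ((¬D ⊓ B) ⊔ ¬A)) unsat w.r.t. T
   apply at x₀: ∃r.⊤⊑(D ⊔ ¬B)
   open: L(x₀) ⊇ {E, ¬A, ¬B, ¬D, ∃r.¬A, …} (+ ∃-successors)
2. Hence (∃r.⊤ ⊓ E) ⊑ ((D ⊔ ¬B) ⊓ A): not entailed.

No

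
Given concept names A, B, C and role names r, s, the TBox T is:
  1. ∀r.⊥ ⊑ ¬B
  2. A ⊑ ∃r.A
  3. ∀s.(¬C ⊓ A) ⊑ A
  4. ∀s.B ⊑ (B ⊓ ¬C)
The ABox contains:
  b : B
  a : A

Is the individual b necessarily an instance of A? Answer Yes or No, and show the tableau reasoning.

1. b : A?  L(b) = {B} ∪ {¬A}
   open: L(b) ⊇ {B, ¬A, ∃r.⊤, ∃s.(C ⊔ ¬A), ∃s.¬B} (+ ∃-successors) — b ∉ A possible
2. Hence b : A: not entailed.

No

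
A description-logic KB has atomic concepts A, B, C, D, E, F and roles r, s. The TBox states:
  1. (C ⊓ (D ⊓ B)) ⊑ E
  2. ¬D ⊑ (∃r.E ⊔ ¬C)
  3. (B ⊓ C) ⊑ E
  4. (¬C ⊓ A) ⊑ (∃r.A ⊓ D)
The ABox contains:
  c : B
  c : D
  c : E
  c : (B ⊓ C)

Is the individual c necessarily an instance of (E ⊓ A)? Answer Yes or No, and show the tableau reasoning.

1. c : (E ⊓ A)?  L(c) = {B, D, E, (B ⊓ C)} ∪ {(¬E ⊔ ¬A)}
   open: L(c) ⊇ {B, C, D, E, ¬A} — c ∉ (E ⊓ A) possible
2. Hence c : (E ⊓ A): not entailed.

No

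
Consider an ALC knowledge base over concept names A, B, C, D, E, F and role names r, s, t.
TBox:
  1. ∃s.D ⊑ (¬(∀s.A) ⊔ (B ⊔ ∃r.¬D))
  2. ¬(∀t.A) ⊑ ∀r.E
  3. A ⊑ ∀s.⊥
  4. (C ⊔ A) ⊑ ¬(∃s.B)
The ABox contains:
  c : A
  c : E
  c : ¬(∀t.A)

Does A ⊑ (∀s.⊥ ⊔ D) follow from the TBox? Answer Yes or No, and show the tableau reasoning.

1. A ⊑ (∀s.⊥ ⊔ D)  ⇔  (A ⊓ (∃s.⊤ ⊓ ¬D)) unsat w.r.t. T
   all branches close; clash ⊥ at an ∃-successor
2. Hence A ⊑ (∀s.⊥ ⊔ D): entailed.

Yes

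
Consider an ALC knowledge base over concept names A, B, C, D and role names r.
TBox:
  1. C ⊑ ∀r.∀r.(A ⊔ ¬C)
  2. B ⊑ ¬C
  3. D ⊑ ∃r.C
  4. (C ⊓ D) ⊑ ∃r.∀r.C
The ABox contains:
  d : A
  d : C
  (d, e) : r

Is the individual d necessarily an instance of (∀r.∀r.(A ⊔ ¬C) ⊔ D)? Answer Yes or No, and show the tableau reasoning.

Yes

1. d : (∀r.∀r.(A ⊔ ¬C) ⊔ D)?  L(d) = {A, C} ∪ {(∃r.∃r.(¬A ⊓ C) ⊓ ¬D)}
   clash {C, ¬C} at d — d ∈ (∀r.∀r.(A ⊔ ¬C) ⊔ D)
2. Hence d : (∀r.∀r.(A ⊔ ¬C) ⊔ D): entailed.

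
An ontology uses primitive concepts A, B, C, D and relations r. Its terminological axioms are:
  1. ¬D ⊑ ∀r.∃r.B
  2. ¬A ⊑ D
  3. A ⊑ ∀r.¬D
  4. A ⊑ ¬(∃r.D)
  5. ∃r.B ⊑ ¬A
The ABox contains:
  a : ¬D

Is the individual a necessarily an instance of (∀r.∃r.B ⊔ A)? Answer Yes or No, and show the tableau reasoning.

1. a : (∀r.∃r.B ⊔ A)?  L(a) = {¬D} ∪ {(∃r.∀r.¬B ⊓ ¬A)}
   clash {D, ¬D} at a — a ∈ (∀r.∃r.B ⊔ A)
2. Hence a : (∀r.∃r.B ⊔ A): entailed.

Yes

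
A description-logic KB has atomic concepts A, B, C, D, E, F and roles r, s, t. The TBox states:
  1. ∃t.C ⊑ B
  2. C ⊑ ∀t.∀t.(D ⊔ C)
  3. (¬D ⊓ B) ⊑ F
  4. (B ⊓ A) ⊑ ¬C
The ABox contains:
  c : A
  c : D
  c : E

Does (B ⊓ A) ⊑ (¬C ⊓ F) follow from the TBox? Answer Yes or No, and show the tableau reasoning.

No

1. (B ⊓ A) ⊑ (¬C ⊓ F)  ⇔  ((B ⊓ A) ⊓ (C ⊔ ¬F)) unsat w.r.t. T
   apply at x₀: (B ⊓ A)⊑¬C
   open: L(x₀) ⊇ {A, B, D, ¬C, ¬F}
2. Hence (B ⊓ A) ⊑ (¬C ⊓ F): not entailed.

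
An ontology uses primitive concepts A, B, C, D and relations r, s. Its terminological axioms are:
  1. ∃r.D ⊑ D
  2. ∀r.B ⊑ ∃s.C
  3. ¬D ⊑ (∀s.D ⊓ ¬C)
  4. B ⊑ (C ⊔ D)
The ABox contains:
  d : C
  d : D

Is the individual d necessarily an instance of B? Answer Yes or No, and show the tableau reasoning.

No

1. d : B?  L(d) = {C, D} ∪ {¬B}
   open: L(d) ⊇ {C, D, ¬B, ∃r.¬B} (+ ∃-successors) — d ∉ B possible
2. Hence d : B: not entailed.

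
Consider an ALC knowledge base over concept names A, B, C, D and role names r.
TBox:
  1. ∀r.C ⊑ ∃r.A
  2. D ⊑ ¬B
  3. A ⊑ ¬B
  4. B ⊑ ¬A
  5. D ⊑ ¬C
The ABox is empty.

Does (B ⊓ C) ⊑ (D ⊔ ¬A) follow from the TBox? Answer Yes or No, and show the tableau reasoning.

1. (B ⊓ C) ⊑ (D ⊔ ¬A)  ⇔  ((B ⊓ C) ⊓ (¬D ⊓ A)) unsat w.r.t. T
   all branches close; clash {B, ¬B} at x₀
2. Hence (B ⊓ C) ⊑ (D ⊔ ¬A): entailed.

Yes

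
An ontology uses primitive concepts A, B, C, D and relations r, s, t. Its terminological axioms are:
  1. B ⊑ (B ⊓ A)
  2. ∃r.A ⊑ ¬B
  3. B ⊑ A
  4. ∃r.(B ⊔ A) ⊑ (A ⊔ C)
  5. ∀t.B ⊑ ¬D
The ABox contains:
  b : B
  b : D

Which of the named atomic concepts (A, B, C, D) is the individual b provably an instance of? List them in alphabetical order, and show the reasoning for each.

1. b : A?  L(b) = {B, D} ∪ {¬A}
   clash {A, ¬A} at b — b ∈ A
2. b : B?  L(b) = {B, D} ∪ {¬B}
   clash {B, ¬B} at b — b ∈ B
3. b : C?  L(b) = {B, D} ∪ {¬C}
   apply at b: B⊑(B ⊓ A); B⊑A
   open: L(b) ⊇ {A, B, D, ¬C, ∀r.(¬B ⊓ ¬A), …} (+ ∃-successors) — b ∉ C possible
4. b : D?  L(b) = {B, D} ∪ {¬D}
   clash {D, ¬D} at b — b ∈ D
5. Entailed for b: {A, B, D}

{A, B, D}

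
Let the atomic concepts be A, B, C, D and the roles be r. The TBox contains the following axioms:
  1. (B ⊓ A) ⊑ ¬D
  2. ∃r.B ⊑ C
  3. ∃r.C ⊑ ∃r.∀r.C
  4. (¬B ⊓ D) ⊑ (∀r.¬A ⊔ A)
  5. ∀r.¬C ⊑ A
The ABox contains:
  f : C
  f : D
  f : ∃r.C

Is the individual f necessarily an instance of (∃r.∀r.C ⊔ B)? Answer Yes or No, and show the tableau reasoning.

Yes

1. f : (∃r.∀r.C ⊔ B)?  L(f) = {C, D, ∃r.C} ∪ {(∀r.∃r.¬C ⊓ ¬B)}
   clash {D, ¬D} at f — f ∈ (∃r.∀r.C ⊔ B)
2. Hence f : (∃r.∀r.C ⊔ B): entailed.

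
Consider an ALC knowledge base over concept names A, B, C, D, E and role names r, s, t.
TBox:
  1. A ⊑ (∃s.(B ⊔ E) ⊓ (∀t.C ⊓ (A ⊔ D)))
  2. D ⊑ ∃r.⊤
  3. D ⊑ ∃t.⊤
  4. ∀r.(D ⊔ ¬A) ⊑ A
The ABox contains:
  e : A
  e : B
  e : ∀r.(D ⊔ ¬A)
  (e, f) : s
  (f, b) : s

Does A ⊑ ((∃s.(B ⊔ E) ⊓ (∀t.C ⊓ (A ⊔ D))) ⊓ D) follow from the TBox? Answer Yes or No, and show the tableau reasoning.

No

1. A ⊑ ((∃s.(B ⊔ E) ⊓ (∀t.C ⊓ (A ⊔ D))) ⊓ D)  ⇔  (A ⊓ ((∀s.(¬B ⊓ ¬E) ⊔ (∃t.¬C ⊔ (¬A ⊓ ¬D))) ⊔ ¬D)) unsat w.r.t. T
   apply at x₀: A⊑(∃s.(B ⊔ E) ⊓ (∀t.C ⊓ (A ⊔ D)))
   open: L(x₀) ⊇ {A, ¬D, ∀t.C, ∃s.(B ⊔ E)} (+ ∃-successors)
2. Hence A ⊑ ((∃s.(B ⊔ E) ⊓ (∀t.C ⊓ (A ⊔ D))) ⊓ D): not entailed.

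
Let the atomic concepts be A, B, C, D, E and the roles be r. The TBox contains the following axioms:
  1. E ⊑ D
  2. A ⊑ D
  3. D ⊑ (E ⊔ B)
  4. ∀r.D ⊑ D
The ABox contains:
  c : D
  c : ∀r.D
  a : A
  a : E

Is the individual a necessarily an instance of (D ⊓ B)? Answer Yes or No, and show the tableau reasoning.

No

1. a : (D ⊓ B)?  L(a) = {A, E} ∪ {(¬D ⊔ ¬B)}
   apply at a: E⊑D; A⊑D
   open: L(a) ⊇ {A, D, E, ¬B} — a ∉ (D ⊓ B) possible
2. Hence a : (D ⊓ B): not entailed.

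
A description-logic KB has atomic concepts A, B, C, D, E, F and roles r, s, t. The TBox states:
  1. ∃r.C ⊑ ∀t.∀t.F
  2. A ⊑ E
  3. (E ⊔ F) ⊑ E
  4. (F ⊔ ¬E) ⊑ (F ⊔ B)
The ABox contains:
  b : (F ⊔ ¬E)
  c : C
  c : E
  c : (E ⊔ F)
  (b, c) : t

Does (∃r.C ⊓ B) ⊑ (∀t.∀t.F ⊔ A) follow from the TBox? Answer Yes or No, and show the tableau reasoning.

1. (∃r.C ⊓ B) ⊑ (∀t.∀t.F ⊔ A)  ⇔  ((∃r.C ⊓ B) ⊓ (∃t.∃t.¬F ⊓ ¬A)) unsat w.r.t. T
   all branches close; clash {F, ¬F} at an ∃-successor
2. Hence (∃r.C ⊓ B) ⊑ (∀t.∀t.F ⊔ A): entailed.

Yes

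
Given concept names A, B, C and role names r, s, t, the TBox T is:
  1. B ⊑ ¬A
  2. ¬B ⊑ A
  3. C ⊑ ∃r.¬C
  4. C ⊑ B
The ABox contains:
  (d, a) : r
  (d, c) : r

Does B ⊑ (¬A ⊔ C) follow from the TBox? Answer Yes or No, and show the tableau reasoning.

Yes

1. B ⊑ (¬A ⊔ C)  ⇔  (B ⊓ (A ⊓ ¬C)) unsat w.r.t. T
   all branches close; clash {A, ¬A} at x₀
2. Hence B ⊑ (¬A ⊔ C): entailed.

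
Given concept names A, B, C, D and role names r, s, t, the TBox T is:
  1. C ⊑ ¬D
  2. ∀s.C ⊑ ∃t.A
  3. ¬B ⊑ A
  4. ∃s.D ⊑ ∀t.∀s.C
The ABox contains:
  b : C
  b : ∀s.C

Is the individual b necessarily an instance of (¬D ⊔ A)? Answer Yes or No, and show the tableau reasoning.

Yes

1. b : (¬D ⊔ A)?  L(b) = {C, ∀s.C} ∪ {(D ⊓ ¬A)}
   clash {A, ¬A} at b — b ∈ (¬D ⊔ A)
2. Hence b : (¬D ⊔ A): entailed.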